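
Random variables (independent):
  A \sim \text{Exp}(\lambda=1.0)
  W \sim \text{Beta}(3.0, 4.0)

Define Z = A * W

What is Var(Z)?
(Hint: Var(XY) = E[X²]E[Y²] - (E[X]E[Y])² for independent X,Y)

Var(XY) = E[X²]E[Y²] - (E[X]E[Y])²
E[A] = 1, Var(A) = 1
E[W] = 0.42857143, Var(W) = 0.030612245
E[A²] = 1 + 1² = 2
E[W²] = 0.030612245 + 0.42857143² = 0.21428571
Var(Z) = 2*0.21428571 - (1*0.42857143)²
= 0.42857143 - 0.18367347 = 0.24489796

0.24489796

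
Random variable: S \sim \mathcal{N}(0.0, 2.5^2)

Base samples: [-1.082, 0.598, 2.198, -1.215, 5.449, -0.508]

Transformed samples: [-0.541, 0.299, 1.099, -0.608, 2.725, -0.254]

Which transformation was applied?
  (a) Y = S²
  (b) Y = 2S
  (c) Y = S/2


Checking option (c) Y = S/2:
  S = -1.082 -> Y = -0.541 ✓
  S = 0.598 -> Y = 0.299 ✓
  S = 2.198 -> Y = 1.099 ✓
All samples match this transformation.

(c) S/2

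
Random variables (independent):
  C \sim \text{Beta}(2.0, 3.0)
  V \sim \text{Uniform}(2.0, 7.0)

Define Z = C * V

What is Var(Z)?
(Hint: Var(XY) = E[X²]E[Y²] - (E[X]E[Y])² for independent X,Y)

Var(XY) = E[X²]E[Y²] - (E[X]E[Y])²
E[C] = 0.4, Var(C) = 0.04
E[V] = 4.5, Var(V) = 2.0833333
E[C²] = 0.04 + 0.4² = 0.2
E[V²] = 2.0833333 + 4.5² = 22.333333
Var(Z) = 0.2*22.333333 - (0.4*4.5)²
= 4.4666667 - 3.24 = 1.2266667

1.2266667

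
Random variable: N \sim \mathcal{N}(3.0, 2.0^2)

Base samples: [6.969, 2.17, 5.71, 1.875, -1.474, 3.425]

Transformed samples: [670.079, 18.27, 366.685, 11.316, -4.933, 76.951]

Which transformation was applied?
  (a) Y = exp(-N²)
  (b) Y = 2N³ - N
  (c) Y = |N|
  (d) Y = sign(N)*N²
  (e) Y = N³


Checking option (b) Y = 2N³ - N:
  N = 6.969 -> Y = 670.079 ✓
  N = 2.17 -> Y = 18.27 ✓
  N = 5.71 -> Y = 366.685 ✓
All samples match this transformation.

(b) 2N³ - N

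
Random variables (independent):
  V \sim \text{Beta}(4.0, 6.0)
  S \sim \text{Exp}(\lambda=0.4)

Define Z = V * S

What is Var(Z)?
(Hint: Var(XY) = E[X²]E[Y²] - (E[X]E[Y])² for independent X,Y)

Var(XY) = E[X²]E[Y²] - (E[X]E[Y])²
E[V] = 0.4, Var(V) = 0.021818182
E[S] = 2.5, Var(S) = 6.25
E[V²] = 0.021818182 + 0.4² = 0.18181818
E[S²] = 6.25 + 2.5² = 12.5
Var(Z) = 0.18181818*12.5 - (0.4*2.5)²
= 2.2727273 - 1 = 1.2727273

1.2727273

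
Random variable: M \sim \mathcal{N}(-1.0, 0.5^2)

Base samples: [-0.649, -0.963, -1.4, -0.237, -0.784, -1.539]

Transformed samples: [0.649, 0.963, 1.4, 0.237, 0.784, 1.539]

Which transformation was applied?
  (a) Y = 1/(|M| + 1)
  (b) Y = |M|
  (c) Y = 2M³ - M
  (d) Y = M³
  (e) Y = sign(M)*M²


Checking option (b) Y = |M|:
  M = -0.649 -> Y = 0.649 ✓
  M = -0.963 -> Y = 0.963 ✓
  M = -1.4 -> Y = 1.4 ✓
All samples match this transformation.

(b) |M|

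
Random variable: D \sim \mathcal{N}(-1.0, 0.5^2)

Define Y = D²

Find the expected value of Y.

E[D²] = Var(D) + (E[D])² = 0.25 + 1 = 1.25

1.25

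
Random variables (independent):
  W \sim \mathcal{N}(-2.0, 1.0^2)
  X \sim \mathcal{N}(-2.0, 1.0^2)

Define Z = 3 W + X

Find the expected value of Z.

E[Z] = 3*E[W] + 1*E[X]
E[W] = -2
E[X] = -2
E[Z] = 3*(-2) + 1*(-2) = -8

-8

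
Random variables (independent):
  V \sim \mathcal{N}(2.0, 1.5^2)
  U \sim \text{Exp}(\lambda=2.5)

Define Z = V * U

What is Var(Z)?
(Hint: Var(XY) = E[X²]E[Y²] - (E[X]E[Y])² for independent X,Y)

Var(XY) = E[X²]E[Y²] - (E[X]E[Y])²
E[V] = 2, Var(V) = 2.25
E[U] = 0.4, Var(U) = 0.16
E[V²] = 2.25 + 2² = 6.25
E[U²] = 0.16 + 0.4² = 0.32
Var(Z) = 6.25*0.32 - (2*0.4)²
= 2 - 0.64 = 1.36

1.36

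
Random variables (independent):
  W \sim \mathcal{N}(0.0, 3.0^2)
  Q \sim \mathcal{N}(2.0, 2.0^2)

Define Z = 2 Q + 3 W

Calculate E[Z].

E[Z] = 3*E[W] + 2*E[Q]
E[W] = 0
E[Q] = 2
E[Z] = 3*0 + 2*2 = 4

4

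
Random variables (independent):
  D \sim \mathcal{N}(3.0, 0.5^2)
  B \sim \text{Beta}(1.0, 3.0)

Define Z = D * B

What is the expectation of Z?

For independent RVs: E[XY] = E[X]*E[Y]
E[D] = 3
E[B] = 0.25
E[Z] = 3 * 0.25 = 0.75

0.75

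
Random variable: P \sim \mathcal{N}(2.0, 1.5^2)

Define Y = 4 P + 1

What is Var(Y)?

For Y = aP + b: Var(Y) = a² * Var(P)
Var(P) = 1.5^2 = 2.25
Var(Y) = 4² * 2.25 = 16 * 2.25 = 36

36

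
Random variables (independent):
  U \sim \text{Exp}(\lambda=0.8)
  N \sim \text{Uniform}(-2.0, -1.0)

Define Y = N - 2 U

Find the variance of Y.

For independent RVs: Var(aX + bY) = a²Var(X) + b²Var(Y)
Var(U) = 1.5625
Var(N) = 0.083333333
Var(Y) = (-2)²*1.5625 + 1²*0.083333333
= 4*1.5625 + 1*0.083333333 = 6.3333333

6.3333333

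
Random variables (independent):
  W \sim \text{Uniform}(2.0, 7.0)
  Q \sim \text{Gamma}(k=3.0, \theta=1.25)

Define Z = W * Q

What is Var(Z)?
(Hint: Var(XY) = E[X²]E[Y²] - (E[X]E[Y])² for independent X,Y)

Var(XY) = E[X²]E[Y²] - (E[X]E[Y])²
E[W] = 4.5, Var(W) = 2.0833333
E[Q] = 3.75, Var(Q) = 4.6875
E[W²] = 2.0833333 + 4.5² = 22.333333
E[Q²] = 4.6875 + 3.75² = 18.75
Var(Z) = 22.333333*18.75 - (4.5*3.75)²
= 418.75 - 284.76562 = 133.98438

133.98438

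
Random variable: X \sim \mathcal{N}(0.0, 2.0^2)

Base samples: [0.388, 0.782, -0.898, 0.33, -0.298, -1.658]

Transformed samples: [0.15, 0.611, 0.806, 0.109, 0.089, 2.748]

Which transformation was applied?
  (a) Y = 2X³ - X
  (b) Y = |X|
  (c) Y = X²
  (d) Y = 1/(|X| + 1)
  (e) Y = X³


Checking option (c) Y = X²:
  X = 0.388 -> Y = 0.15 ✓
  X = 0.782 -> Y = 0.611 ✓
  X = -0.898 -> Y = 0.806 ✓
All samples match this transformation.

(c) X²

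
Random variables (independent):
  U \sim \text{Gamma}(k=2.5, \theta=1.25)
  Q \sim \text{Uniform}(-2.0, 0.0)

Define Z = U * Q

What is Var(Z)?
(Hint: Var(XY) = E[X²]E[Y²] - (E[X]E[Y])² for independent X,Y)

Var(XY) = E[X²]E[Y²] - (E[X]E[Y])²
E[U] = 3.125, Var(U) = 3.90625
E[Q] = -1, Var(Q) = 0.33333333
E[U²] = 3.90625 + 3.125² = 13.671875
E[Q²] = 0.33333333 + (-1)² = 1.3333333
Var(Z) = 13.671875*1.3333333 - (3.125*(-1))²
= 18.229167 - 9.765625 = 8.4635417

8.4635417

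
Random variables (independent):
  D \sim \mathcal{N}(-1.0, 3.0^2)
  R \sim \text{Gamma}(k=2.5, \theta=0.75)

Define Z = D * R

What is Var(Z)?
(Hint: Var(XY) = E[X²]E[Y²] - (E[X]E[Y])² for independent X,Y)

Var(XY) = E[X²]E[Y²] - (E[X]E[Y])²
E[D] = -1, Var(D) = 9
E[R] = 1.875, Var(R) = 1.40625
E[D²] = 9 + (-1)² = 10
E[R²] = 1.40625 + 1.875² = 4.921875
Var(Z) = 10*4.921875 - (-1*1.875)²
= 49.21875 - 3.515625 = 45.703125

45.703125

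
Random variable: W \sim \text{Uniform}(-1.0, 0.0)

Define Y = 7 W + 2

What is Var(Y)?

For Y = aW + b: Var(Y) = a² * Var(W)
Var(W) = (0 + 1)^2/12 = 0.083333333
Var(Y) = 7² * 0.083333333 = 49 * 0.083333333 = 4.0833333

4.0833333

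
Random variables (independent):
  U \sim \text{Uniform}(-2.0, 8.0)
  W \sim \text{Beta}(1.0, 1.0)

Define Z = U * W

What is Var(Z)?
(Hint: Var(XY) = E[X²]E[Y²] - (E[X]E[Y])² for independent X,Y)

Var(XY) = E[X²]E[Y²] - (E[X]E[Y])²
E[U] = 3, Var(U) = 8.3333333
E[W] = 0.5, Var(W) = 0.083333333
E[U²] = 8.3333333 + 3² = 17.333333
E[W²] = 0.083333333 + 0.5² = 0.33333333
Var(Z) = 17.333333*0.33333333 - (3*0.5)²
= 5.7777778 - 2.25 = 3.5277778

3.5277778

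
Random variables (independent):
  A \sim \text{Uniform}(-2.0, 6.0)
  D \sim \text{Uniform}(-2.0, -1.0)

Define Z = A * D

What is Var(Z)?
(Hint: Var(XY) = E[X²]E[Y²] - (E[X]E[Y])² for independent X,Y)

Var(XY) = E[X²]E[Y²] - (E[X]E[Y])²
E[A] = 2, Var(A) = 5.3333333
E[D] = -1.5, Var(D) = 0.083333333
E[A²] = 5.3333333 + 2² = 9.3333333
E[D²] = 0.083333333 + (-1.5)² = 2.3333333
Var(Z) = 9.3333333*2.3333333 - (2*(-1.5))²
= 21.777778 - 9 = 12.777778

12.777778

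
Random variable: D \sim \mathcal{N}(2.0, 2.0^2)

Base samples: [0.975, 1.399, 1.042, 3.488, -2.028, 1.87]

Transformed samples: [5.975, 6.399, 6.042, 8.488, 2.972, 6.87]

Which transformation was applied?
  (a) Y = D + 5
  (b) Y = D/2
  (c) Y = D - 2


Checking option (a) Y = D + 5:
  D = 0.975 -> Y = 5.975 ✓
  D = 1.399 -> Y = 6.399 ✓
  D = 1.042 -> Y = 6.042 ✓
All samples match this transformation.

(a) D + 5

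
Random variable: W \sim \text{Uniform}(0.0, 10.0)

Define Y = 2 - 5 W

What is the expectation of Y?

For Y = -5W + 2:
E[Y] = -5 * E[W] + 2
E[W] = (0 + 10)/2 = 5
E[Y] = -5 * 5 + 2 = -23

-23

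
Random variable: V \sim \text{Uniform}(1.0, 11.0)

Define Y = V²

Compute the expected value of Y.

Using E[X²] = Var(X) + (E[X])²:
E[V] = 6
Var(V) = (11 - 1)^2/12 = 8.3333333
E[V²] = 8.3333333 + 6² = 8.3333333 + 36 = 44.333333

44.333333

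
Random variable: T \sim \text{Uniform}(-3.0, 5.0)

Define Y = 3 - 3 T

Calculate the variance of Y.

For Y = aT + b: Var(Y) = a² * Var(T)
Var(T) = (5 + 3)^2/12 = 5.3333333
Var(Y) = (-3)² * 5.3333333 = 9 * 5.3333333 = 48

48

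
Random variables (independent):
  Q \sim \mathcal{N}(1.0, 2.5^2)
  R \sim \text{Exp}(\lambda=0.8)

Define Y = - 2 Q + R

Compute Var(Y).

For independent RVs: Var(aX + bY) = a²Var(X) + b²Var(Y)
Var(Q) = 6.25
Var(R) = 1.5625
Var(Y) = (-2)²*6.25 + 1²*1.5625
= 4*6.25 + 1*1.5625 = 26.5625

26.5625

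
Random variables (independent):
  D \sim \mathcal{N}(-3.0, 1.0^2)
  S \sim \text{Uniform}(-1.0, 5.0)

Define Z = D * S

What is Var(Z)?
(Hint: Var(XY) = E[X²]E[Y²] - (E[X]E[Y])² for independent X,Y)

Var(XY) = E[X²]E[Y²] - (E[X]E[Y])²
E[D] = -3, Var(D) = 1
E[S] = 2, Var(S) = 3
E[D²] = 1 + (-3)² = 10
E[S²] = 3 + 2² = 7
Var(Z) = 10*7 - (-3*2)²
= 70 - 36 = 34

34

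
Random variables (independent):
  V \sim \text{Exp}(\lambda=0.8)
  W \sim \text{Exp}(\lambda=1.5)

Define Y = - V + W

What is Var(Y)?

For independent RVs: Var(aX + bY) = a²Var(X) + b²Var(Y)
Var(V) = 1.5625
Var(W) = 0.44444444
Var(Y) = (-1)²*1.5625 + 1²*0.44444444
= 1*1.5625 + 1*0.44444444 = 2.0069444

2.0069444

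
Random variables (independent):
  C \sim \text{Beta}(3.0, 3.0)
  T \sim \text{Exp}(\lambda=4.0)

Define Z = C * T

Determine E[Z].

For independent RVs: E[XY] = E[X]*E[Y]
E[C] = 0.5
E[T] = 0.25
E[Z] = 0.5 * 0.25 = 0.125

0.125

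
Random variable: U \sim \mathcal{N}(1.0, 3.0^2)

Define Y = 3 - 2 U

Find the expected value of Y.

For Y = -2U + 3:
E[Y] = -2 * E[U] + 3
E[U] = 1.0 = 1
E[Y] = -2 * 1 + 3 = 1

1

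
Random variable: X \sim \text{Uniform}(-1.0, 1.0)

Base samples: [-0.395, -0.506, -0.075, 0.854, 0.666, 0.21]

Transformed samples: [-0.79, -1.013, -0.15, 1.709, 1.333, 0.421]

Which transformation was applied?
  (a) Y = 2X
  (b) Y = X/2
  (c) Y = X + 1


Checking option (a) Y = 2X:
  X = -0.395 -> Y = -0.79 ✓
  X = -0.506 -> Y = -1.013 ✓
  X = -0.075 -> Y = -0.15 ✓
All samples match this transformation.

(a) 2X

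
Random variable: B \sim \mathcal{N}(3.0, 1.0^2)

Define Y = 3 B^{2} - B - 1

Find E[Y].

E[Y] = 3*E[B²] - 1*E[B] - 1
E[B] = 3
E[B²] = Var(B) + (E[B])² = 1 + 9 = 10
E[Y] = 3*10 - 1*3 - 1 = 26

26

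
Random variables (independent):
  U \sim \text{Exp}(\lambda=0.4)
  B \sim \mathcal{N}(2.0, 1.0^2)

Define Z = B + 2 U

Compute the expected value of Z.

E[Z] = 2*E[U] + 1*E[B]
E[U] = 2.5
E[B] = 2
E[Z] = 2*2.5 + 1*2 = 7

7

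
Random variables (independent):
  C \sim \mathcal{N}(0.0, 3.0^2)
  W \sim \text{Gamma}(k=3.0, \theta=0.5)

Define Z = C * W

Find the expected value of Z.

For independent RVs: E[XY] = E[X]*E[Y]
E[C] = 0
E[W] = 1.5
E[Z] = 0 * 1.5 = 0

0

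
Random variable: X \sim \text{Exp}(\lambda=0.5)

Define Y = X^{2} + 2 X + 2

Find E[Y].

E[Y] = 1*E[X²] + 2*E[X] + 2
E[X] = 2
E[X²] = Var(X) + (E[X])² = 4 + 4 = 8
E[Y] = 1*8 + 2*2 + 2 = 14

14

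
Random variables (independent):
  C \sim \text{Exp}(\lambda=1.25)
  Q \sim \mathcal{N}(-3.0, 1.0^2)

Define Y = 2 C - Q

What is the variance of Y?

For independent RVs: Var(aX + bY) = a²Var(X) + b²Var(Y)
Var(C) = 0.64
Var(Q) = 1
Var(Y) = 2²*0.64 + (-1)²*1
= 4*0.64 + 1*1 = 3.56

3.56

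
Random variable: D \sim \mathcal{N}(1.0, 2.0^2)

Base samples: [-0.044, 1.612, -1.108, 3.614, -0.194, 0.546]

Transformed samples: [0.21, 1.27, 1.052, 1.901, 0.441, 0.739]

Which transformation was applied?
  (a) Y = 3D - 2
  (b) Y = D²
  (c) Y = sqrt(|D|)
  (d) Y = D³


Checking option (c) Y = sqrt(|D|):
  D = -0.044 -> Y = 0.21 ✓
  D = 1.612 -> Y = 1.27 ✓
  D = -1.108 -> Y = 1.052 ✓
All samples match this transformation.

(c) sqrt(|D|)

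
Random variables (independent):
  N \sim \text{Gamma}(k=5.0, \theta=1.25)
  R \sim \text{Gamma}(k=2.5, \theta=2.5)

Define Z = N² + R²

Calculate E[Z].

E[Z] = E[N²] + E[R²]
E[N²] = Var(N) + E[N]² = 7.8125 + 39.0625 = 46.875
E[R²] = Var(R) + E[R]² = 15.625 + 39.0625 = 54.6875
E[Z] = 46.875 + 54.6875 = 101.5625

101.5625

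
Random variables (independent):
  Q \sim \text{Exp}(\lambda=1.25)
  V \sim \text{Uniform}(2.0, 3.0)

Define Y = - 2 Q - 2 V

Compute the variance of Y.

For independent RVs: Var(aX + bY) = a²Var(X) + b²Var(Y)
Var(Q) = 0.64
Var(V) = 0.083333333
Var(Y) = (-2)²*0.64 + (-2)²*0.083333333
= 4*0.64 + 4*0.083333333 = 2.8933333

2.8933333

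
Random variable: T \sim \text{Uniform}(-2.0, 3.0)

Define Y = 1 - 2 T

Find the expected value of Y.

For Y = -2T + 1:
E[Y] = -2 * E[T] + 1
E[T] = (-2 + 3)/2 = 0.5
E[Y] = -2 * 0.5 + 1 = 0

0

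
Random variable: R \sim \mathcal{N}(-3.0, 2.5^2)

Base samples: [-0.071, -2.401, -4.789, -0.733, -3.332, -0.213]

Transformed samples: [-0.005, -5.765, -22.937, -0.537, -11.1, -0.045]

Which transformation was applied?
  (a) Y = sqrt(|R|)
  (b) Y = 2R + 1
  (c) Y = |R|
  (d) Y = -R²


Checking option (d) Y = -R²:
  R = -0.071 -> Y = -0.005 ✓
  R = -2.401 -> Y = -5.765 ✓
  R = -4.789 -> Y = -22.937 ✓
All samples match this transformation.

(d) -R²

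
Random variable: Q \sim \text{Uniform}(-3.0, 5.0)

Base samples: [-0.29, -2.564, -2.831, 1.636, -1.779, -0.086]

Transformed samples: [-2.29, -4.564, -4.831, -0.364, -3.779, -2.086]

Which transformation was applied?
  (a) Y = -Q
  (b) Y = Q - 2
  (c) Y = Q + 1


Checking option (b) Y = Q - 2:
  Q = -0.29 -> Y = -2.29 ✓
  Q = -2.564 -> Y = -4.564 ✓
  Q = -2.831 -> Y = -4.831 ✓
All samples match this transformation.

(b) Q - 2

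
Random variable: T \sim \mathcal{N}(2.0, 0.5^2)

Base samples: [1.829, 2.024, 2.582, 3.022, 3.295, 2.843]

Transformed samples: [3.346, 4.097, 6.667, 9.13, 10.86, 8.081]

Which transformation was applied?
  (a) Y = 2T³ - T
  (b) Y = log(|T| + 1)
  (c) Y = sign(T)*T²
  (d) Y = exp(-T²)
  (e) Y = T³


Checking option (c) Y = sign(T)*T²:
  T = 1.829 -> Y = 3.346 ✓
  T = 2.024 -> Y = 4.097 ✓
  T = 2.582 -> Y = 6.667 ✓
All samples match this transformation.

(c) sign(T)*T²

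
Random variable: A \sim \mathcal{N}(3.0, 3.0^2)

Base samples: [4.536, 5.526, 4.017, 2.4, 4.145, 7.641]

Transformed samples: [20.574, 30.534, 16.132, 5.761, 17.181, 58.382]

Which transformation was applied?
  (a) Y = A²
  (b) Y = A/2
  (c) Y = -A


Checking option (a) Y = A²:
  A = 4.536 -> Y = 20.574 ✓
  A = 5.526 -> Y = 30.534 ✓
  A = 4.017 -> Y = 16.132 ✓
All samples match this transformation.

(a) A²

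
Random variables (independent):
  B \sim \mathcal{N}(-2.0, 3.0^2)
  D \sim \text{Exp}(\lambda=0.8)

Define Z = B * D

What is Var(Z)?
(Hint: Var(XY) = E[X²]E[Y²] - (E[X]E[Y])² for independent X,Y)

Var(XY) = E[X²]E[Y²] - (E[X]E[Y])²
E[B] = -2, Var(B) = 9
E[D] = 1.25, Var(D) = 1.5625
E[B²] = 9 + (-2)² = 13
E[D²] = 1.5625 + 1.25² = 3.125
Var(Z) = 13*3.125 - (-2*1.25)²
= 40.625 - 6.25 = 34.375

34.375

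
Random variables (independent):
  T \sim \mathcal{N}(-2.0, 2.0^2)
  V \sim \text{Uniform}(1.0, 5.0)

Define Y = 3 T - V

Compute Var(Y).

For independent RVs: Var(aX + bY) = a²Var(X) + b²Var(Y)
Var(T) = 4
Var(V) = 1.3333333
Var(Y) = 3²*4 + (-1)²*1.3333333
= 9*4 + 1*1.3333333 = 37.333333

37.333333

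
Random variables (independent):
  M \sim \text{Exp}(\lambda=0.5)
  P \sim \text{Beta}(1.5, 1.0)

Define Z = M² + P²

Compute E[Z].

E[Z] = E[M²] + E[P²]
E[M²] = Var(M) + E[M]² = 4 + 4 = 8
E[P²] = Var(P) + E[P]² = 0.068571429 + 0.36 = 0.42857143
E[Z] = 8 + 0.42857143 = 8.4285714

8.4285714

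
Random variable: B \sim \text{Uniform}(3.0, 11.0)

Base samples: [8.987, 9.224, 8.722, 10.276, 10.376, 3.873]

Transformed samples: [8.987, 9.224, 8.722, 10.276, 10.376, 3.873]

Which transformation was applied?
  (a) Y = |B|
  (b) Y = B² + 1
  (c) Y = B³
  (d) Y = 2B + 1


Checking option (a) Y = |B|:
  B = 8.987 -> Y = 8.987 ✓
  B = 9.224 -> Y = 9.224 ✓
  B = 8.722 -> Y = 8.722 ✓
All samples match this transformation.

(a) |B|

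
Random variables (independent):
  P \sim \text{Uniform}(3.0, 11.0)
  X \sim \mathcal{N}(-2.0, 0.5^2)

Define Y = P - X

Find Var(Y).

For independent RVs: Var(aX + bY) = a²Var(X) + b²Var(Y)
Var(P) = 5.3333333
Var(X) = 0.25
Var(Y) = 1²*5.3333333 + (-1)²*0.25
= 1*5.3333333 + 1*0.25 = 5.5833333

5.5833333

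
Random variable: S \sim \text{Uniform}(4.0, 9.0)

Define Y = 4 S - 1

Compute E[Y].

For Y = 4S - 1:
E[Y] = 4 * E[S] - 1
E[S] = (4 + 9)/2 = 6.5
E[Y] = 4 * 6.5 - 1 = 25

25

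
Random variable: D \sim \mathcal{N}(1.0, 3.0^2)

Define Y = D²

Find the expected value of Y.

E[D²] = Var(D) + (E[D])² = 9 + 1 = 10

10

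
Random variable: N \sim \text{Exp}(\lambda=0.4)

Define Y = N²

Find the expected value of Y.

E[N²] = Var(N) + (E[N])² = 6.25 + 6.25 = 12.5

12.5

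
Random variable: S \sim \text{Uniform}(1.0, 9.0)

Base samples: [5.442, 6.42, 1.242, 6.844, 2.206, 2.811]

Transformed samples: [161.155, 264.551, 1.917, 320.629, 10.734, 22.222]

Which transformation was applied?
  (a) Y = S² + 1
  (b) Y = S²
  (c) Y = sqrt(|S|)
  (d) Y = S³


Checking option (d) Y = S³:
  S = 5.442 -> Y = 161.155 ✓
  S = 6.42 -> Y = 264.551 ✓
  S = 1.242 -> Y = 1.917 ✓
All samples match this transformation.

(d) S³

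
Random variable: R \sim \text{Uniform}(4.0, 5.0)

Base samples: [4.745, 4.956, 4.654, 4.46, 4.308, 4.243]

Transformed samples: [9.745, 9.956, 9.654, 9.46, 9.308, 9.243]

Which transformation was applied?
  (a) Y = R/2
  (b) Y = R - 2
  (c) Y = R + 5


Checking option (c) Y = R + 5:
  R = 4.745 -> Y = 9.745 ✓
  R = 4.956 -> Y = 9.956 ✓
  R = 4.654 -> Y = 9.654 ✓
All samples match this transformation.

(c) R + 5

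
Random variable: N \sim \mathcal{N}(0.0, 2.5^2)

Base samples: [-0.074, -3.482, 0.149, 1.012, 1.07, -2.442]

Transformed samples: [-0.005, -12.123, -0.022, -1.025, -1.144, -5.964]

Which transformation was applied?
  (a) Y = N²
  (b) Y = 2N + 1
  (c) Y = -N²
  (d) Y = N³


Checking option (c) Y = -N²:
  N = -0.074 -> Y = -0.005 ✓
  N = -3.482 -> Y = -12.123 ✓
  N = 0.149 -> Y = -0.022 ✓
All samples match this transformation.

(c) -N²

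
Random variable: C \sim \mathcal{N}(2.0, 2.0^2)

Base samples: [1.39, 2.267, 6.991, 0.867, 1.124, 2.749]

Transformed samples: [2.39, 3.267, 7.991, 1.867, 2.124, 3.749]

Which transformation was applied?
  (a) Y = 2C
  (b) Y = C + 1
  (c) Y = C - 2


Checking option (b) Y = C + 1:
  C = 1.39 -> Y = 2.39 ✓
  C = 2.267 -> Y = 3.267 ✓
  C = 6.991 -> Y = 7.991 ✓
All samples match this transformation.

(b) C + 1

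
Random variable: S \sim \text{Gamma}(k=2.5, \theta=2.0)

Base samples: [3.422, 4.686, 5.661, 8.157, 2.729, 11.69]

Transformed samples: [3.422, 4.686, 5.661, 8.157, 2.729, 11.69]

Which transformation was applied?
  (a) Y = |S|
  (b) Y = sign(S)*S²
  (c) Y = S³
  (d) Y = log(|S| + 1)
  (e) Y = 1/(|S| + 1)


Checking option (a) Y = |S|:
  S = 3.422 -> Y = 3.422 ✓
  S = 4.686 -> Y = 4.686 ✓
  S = 5.661 -> Y = 5.661 ✓
All samples match this transformation.

(a) |S|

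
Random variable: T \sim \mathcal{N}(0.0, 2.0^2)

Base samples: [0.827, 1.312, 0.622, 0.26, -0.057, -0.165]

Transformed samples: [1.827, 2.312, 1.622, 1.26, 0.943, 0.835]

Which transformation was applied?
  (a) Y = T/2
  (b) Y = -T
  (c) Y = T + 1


Checking option (c) Y = T + 1:
  T = 0.827 -> Y = 1.827 ✓
  T = 1.312 -> Y = 2.312 ✓
  T = 0.622 -> Y = 1.622 ✓
All samples match this transformation.

(c) T + 1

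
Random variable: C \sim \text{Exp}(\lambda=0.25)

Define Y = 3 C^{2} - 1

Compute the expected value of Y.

E[Y] = 3*E[C²] - 1
E[C] = 4
E[C²] = Var(C) + (E[C])² = 16 + 16 = 32
E[Y] = 3*32 - 1 = 95

95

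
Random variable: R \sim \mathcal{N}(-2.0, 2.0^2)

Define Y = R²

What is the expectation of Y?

E[R²] = Var(R) + (E[R])² = 4 + 4 = 8

8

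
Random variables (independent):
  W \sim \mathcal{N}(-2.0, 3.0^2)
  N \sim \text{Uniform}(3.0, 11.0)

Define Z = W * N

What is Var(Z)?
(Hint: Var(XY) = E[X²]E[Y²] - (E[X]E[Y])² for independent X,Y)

Var(XY) = E[X²]E[Y²] - (E[X]E[Y])²
E[W] = -2, Var(W) = 9
E[N] = 7, Var(N) = 5.3333333
E[W²] = 9 + (-2)² = 13
E[N²] = 5.3333333 + 7² = 54.333333
Var(Z) = 13*54.333333 - (-2*7)²
= 706.33333 - 196 = 510.33333

510.33333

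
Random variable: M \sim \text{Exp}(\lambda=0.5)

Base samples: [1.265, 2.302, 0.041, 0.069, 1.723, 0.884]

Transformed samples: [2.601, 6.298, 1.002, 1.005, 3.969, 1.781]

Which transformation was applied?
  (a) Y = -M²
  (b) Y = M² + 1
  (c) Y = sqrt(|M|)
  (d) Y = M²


Checking option (b) Y = M² + 1:
  M = 1.265 -> Y = 2.601 ✓
  M = 2.302 -> Y = 6.298 ✓
  M = 0.041 -> Y = 1.002 ✓
All samples match this transformation.

(b) M² + 1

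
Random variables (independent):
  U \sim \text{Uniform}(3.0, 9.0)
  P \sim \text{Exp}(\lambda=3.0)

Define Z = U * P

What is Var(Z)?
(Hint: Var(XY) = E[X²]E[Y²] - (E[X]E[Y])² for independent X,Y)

Var(XY) = E[X²]E[Y²] - (E[X]E[Y])²
E[U] = 6, Var(U) = 3
E[P] = 0.33333333, Var(P) = 0.11111111
E[U²] = 3 + 6² = 39
E[P²] = 0.11111111 + 0.33333333² = 0.22222222
Var(Z) = 39*0.22222222 - (6*0.33333333)²
= 8.6666667 - 4 = 4.6666667

4.6666667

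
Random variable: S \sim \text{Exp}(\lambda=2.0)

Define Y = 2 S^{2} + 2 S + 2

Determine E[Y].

E[Y] = 2*E[S²] + 2*E[S] + 2
E[S] = 0.5
E[S²] = Var(S) + (E[S])² = 0.25 + 0.25 = 0.5
E[Y] = 2*0.5 + 2*0.5 + 2 = 4

4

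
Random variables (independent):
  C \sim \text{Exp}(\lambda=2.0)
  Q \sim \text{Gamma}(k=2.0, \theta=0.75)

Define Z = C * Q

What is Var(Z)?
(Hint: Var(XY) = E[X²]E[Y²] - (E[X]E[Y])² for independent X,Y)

Var(XY) = E[X²]E[Y²] - (E[X]E[Y])²
E[C] = 0.5, Var(C) = 0.25
E[Q] = 1.5, Var(Q) = 1.125
E[C²] = 0.25 + 0.5² = 0.5
E[Q²] = 1.125 + 1.5² = 3.375
Var(Z) = 0.5*3.375 - (0.5*1.5)²
= 1.6875 - 0.5625 = 1.125

1.125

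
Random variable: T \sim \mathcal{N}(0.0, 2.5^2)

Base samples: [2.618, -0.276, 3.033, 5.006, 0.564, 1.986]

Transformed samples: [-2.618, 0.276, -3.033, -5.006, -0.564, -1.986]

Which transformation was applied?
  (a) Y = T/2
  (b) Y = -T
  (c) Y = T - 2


Checking option (b) Y = -T:
  T = 2.618 -> Y = -2.618 ✓
  T = -0.276 -> Y = 0.276 ✓
  T = 3.033 -> Y = -3.033 ✓
All samples match this transformation.

(b) -T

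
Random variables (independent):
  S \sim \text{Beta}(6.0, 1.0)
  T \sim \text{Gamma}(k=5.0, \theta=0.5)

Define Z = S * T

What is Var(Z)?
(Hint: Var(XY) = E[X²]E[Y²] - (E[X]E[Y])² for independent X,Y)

Var(XY) = E[X²]E[Y²] - (E[X]E[Y])²
E[S] = 0.85714286, Var(S) = 0.015306122
E[T] = 2.5, Var(T) = 1.25
E[S²] = 0.015306122 + 0.85714286² = 0.75
E[T²] = 1.25 + 2.5² = 7.5
Var(Z) = 0.75*7.5 - (0.85714286*2.5)²
= 5.625 - 4.5918367 = 1.0331633

1.0331633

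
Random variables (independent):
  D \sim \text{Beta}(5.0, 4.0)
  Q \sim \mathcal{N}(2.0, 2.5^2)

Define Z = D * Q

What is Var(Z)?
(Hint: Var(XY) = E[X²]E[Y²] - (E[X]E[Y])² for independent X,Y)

Var(XY) = E[X²]E[Y²] - (E[X]E[Y])²
E[D] = 0.55555556, Var(D) = 0.024691358
E[Q] = 2, Var(Q) = 6.25
E[D²] = 0.024691358 + 0.55555556² = 0.33333333
E[Q²] = 6.25 + 2² = 10.25
Var(Z) = 0.33333333*10.25 - (0.55555556*2)²
= 3.4166667 - 1.2345679 = 2.1820988

2.1820988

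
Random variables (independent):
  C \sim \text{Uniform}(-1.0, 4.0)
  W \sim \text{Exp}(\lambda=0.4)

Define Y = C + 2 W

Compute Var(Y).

For independent RVs: Var(aX + bY) = a²Var(X) + b²Var(Y)
Var(C) = 2.0833333
Var(W) = 6.25
Var(Y) = 1²*2.0833333 + 2²*6.25
= 1*2.0833333 + 4*6.25 = 27.083333

27.083333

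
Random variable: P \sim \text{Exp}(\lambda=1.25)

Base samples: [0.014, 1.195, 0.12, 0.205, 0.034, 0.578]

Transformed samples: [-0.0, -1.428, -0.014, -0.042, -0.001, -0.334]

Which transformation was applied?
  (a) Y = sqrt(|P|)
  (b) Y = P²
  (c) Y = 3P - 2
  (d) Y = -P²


Checking option (d) Y = -P²:
  P = 0.014 -> Y = -0.0 ✓
  P = 1.195 -> Y = -1.428 ✓
  P = 0.12 -> Y = -0.014 ✓
All samples match this transformation.

(d) -P²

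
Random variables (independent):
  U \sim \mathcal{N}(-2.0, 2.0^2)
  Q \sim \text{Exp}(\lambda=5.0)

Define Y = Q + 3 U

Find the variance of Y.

For independent RVs: Var(aX + bY) = a²Var(X) + b²Var(Y)
Var(U) = 4
Var(Q) = 0.04
Var(Y) = 3²*4 + 1²*0.04
= 9*4 + 1*0.04 = 36.04

36.04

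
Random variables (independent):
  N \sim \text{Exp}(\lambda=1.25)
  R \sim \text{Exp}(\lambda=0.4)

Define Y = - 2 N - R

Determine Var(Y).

For independent RVs: Var(aX + bY) = a²Var(X) + b²Var(Y)
Var(N) = 0.64
Var(R) = 6.25
Var(Y) = (-2)²*0.64 + (-1)²*6.25
= 4*0.64 + 1*6.25 = 8.81

8.81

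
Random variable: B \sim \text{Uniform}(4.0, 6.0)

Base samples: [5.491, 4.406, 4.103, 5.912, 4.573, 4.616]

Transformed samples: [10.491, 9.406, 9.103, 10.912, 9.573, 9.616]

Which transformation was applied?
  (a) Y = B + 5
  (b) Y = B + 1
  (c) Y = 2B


Checking option (a) Y = B + 5:
  B = 5.491 -> Y = 10.491 ✓
  B = 4.406 -> Y = 9.406 ✓
  B = 4.103 -> Y = 9.103 ✓
All samples match this transformation.

(a) B + 5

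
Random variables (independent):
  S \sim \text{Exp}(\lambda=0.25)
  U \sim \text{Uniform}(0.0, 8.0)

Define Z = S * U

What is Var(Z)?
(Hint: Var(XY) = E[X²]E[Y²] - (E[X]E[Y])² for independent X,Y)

Var(XY) = E[X²]E[Y²] - (E[X]E[Y])²
E[S] = 4, Var(S) = 16
E[U] = 4, Var(U) = 5.3333333
E[S²] = 16 + 4² = 32
E[U²] = 5.3333333 + 4² = 21.333333
Var(Z) = 32*21.333333 - (4*4)²
= 682.66667 - 256 = 426.66667

426.66667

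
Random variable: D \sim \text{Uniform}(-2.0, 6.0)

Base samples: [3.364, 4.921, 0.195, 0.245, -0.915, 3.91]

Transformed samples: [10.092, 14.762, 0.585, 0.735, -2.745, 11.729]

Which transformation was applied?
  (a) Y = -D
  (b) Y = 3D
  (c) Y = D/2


Checking option (b) Y = 3D:
  D = 3.364 -> Y = 10.092 ✓
  D = 4.921 -> Y = 14.762 ✓
  D = 0.195 -> Y = 0.585 ✓
All samples match this transformation.

(b) 3D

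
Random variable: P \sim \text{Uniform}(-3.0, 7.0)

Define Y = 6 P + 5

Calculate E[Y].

For Y = 6P + 5:
E[Y] = 6 * E[P] + 5
E[P] = (-3 + 7)/2 = 2
E[Y] = 6 * 2 + 5 = 17

17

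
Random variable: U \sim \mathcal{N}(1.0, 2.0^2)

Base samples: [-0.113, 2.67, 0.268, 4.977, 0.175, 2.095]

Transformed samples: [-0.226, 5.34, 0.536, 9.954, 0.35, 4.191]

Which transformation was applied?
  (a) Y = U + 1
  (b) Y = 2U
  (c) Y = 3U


Checking option (b) Y = 2U:
  U = -0.113 -> Y = -0.226 ✓
  U = 2.67 -> Y = 5.34 ✓
  U = 0.268 -> Y = 0.536 ✓
All samples match this transformation.

(b) 2U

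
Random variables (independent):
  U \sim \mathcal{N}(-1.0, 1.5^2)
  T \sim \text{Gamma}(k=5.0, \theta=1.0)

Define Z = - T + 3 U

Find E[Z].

E[Z] = 3*E[U] - 1*E[T]
E[U] = -1
E[T] = 5
E[Z] = 3*(-1) - 1*5 = -8

-8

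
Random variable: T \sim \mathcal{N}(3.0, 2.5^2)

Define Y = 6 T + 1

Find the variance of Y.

For Y = aT + b: Var(Y) = a² * Var(T)
Var(T) = 2.5^2 = 6.25
Var(Y) = 6² * 6.25 = 36 * 6.25 = 225

225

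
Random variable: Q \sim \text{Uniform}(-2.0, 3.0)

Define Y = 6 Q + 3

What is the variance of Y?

For Y = aQ + b: Var(Y) = a² * Var(Q)
Var(Q) = (3 + 2)^2/12 = 2.0833333
Var(Y) = 6² * 2.0833333 = 36 * 2.0833333 = 75

75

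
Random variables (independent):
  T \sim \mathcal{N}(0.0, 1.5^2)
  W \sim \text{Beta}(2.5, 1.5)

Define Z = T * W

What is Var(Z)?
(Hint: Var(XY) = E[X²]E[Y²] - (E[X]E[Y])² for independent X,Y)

Var(XY) = E[X²]E[Y²] - (E[X]E[Y])²
E[T] = 0, Var(T) = 2.25
E[W] = 0.625, Var(W) = 0.046875
E[T²] = 2.25 + 0² = 2.25
E[W²] = 0.046875 + 0.625² = 0.4375
Var(Z) = 2.25*0.4375 - (0*0.625)²
= 0.984375 - 0 = 0.984375

0.984375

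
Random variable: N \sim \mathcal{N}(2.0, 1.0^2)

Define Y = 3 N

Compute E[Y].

For Y = 3N:
E[Y] = 3 * E[N]
E[N] = 2.0 = 2
E[Y] = 3 * 2 = 6

6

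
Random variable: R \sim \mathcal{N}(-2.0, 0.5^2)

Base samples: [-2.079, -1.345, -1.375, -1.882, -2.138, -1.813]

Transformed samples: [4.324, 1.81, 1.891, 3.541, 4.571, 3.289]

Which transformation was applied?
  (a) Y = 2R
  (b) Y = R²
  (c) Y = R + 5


Checking option (b) Y = R²:
  R = -2.079 -> Y = 4.324 ✓
  R = -1.345 -> Y = 1.81 ✓
  R = -1.375 -> Y = 1.891 ✓
All samples match this transformation.

(b) R²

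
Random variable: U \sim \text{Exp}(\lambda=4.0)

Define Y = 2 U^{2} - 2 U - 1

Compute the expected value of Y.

E[Y] = 2*E[U²] - 2*E[U] - 1
E[U] = 0.25
E[U²] = Var(U) + (E[U])² = 0.0625 + 0.0625 = 0.125
E[Y] = 2*0.125 - 2*0.25 - 1 = -1.25

-1.25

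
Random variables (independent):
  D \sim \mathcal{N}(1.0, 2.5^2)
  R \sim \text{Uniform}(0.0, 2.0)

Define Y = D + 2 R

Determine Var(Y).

For independent RVs: Var(aX + bY) = a²Var(X) + b²Var(Y)
Var(D) = 6.25
Var(R) = 0.33333333
Var(Y) = 1²*6.25 + 2²*0.33333333
= 1*6.25 + 4*0.33333333 = 7.5833333

7.5833333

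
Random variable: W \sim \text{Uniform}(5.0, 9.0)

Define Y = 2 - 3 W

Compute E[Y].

For Y = -3W + 2:
E[Y] = -3 * E[W] + 2
E[W] = (5 + 9)/2 = 7
E[Y] = -3 * 7 + 2 = -19

-19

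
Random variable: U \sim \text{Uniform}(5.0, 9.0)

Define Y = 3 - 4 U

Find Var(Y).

For Y = aU + b: Var(Y) = a² * Var(U)
Var(U) = (9 - 5)^2/12 = 1.3333333
Var(Y) = (-4)² * 1.3333333 = 16 * 1.3333333 = 21.333333

21.333333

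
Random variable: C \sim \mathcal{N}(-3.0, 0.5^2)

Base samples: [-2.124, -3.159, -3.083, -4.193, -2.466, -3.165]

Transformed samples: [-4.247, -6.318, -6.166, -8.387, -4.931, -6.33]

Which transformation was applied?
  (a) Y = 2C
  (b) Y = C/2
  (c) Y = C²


Checking option (a) Y = 2C:
  C = -2.124 -> Y = -4.247 ✓
  C = -3.159 -> Y = -6.318 ✓
  C = -3.083 -> Y = -6.166 ✓
All samples match this transformation.

(a) 2C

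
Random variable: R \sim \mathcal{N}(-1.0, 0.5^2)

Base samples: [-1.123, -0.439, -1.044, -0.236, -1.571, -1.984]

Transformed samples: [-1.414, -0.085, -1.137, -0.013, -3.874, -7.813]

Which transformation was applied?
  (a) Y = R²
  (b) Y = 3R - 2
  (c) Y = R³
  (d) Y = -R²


Checking option (c) Y = R³:
  R = -1.123 -> Y = -1.414 ✓
  R = -0.439 -> Y = -0.085 ✓
  R = -1.044 -> Y = -1.137 ✓
All samples match this transformation.

(c) R³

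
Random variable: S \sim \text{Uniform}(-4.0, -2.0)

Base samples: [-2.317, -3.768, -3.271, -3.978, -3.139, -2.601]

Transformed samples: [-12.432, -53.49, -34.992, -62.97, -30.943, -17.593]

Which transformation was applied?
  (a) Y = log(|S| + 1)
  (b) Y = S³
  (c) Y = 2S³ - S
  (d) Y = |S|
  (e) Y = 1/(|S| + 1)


Checking option (b) Y = S³:
  S = -2.317 -> Y = -12.432 ✓
  S = -3.768 -> Y = -53.49 ✓
  S = -3.271 -> Y = -34.992 ✓
All samples match this transformation.

(b) S³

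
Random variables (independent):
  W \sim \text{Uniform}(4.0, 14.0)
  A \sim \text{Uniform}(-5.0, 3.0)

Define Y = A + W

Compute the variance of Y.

For independent RVs: Var(aX + bY) = a²Var(X) + b²Var(Y)
Var(W) = 8.3333333
Var(A) = 5.3333333
Var(Y) = 1²*8.3333333 + 1²*5.3333333
= 1*8.3333333 + 1*5.3333333 = 13.666667

13.666667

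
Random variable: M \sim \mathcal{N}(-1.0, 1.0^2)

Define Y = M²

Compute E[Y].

Using E[X²] = Var(X) + (E[X])²:
E[M] = -1
Var(M) = 1.0^2 = 1
E[M²] = 1 + (-1)² = 1 + 1 = 2

2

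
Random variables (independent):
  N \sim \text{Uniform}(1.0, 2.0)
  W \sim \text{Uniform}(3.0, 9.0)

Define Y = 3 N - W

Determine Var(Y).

For independent RVs: Var(aX + bY) = a²Var(X) + b²Var(Y)
Var(N) = 0.083333333
Var(W) = 3
Var(Y) = 3²*0.083333333 + (-1)²*3
= 9*0.083333333 + 1*3 = 3.75

3.75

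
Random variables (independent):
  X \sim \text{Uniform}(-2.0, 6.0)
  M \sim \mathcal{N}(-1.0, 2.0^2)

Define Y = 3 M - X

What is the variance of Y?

For independent RVs: Var(aX + bY) = a²Var(X) + b²Var(Y)
Var(X) = 5.3333333
Var(M) = 4
Var(Y) = (-1)²*5.3333333 + 3²*4
= 1*5.3333333 + 9*4 = 41.333333

41.333333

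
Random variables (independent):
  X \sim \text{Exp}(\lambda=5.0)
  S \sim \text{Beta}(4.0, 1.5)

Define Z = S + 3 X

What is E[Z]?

E[Z] = 3*E[X] + 1*E[S]
E[X] = 0.2
E[S] = 0.72727273
E[Z] = 3*0.2 + 1*0.72727273 = 1.3272727

1.3272727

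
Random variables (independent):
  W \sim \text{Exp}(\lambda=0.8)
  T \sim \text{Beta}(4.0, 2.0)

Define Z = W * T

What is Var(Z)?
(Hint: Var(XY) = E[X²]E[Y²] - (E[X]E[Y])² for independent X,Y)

Var(XY) = E[X²]E[Y²] - (E[X]E[Y])²
E[W] = 1.25, Var(W) = 1.5625
E[T] = 0.66666667, Var(T) = 0.031746032
E[W²] = 1.5625 + 1.25² = 3.125
E[T²] = 0.031746032 + 0.66666667² = 0.47619048
Var(Z) = 3.125*0.47619048 - (1.25*0.66666667)²
= 1.4880952 - 0.69444444 = 0.79365079

0.79365079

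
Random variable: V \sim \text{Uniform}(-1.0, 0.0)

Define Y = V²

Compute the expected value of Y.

Using E[X²] = Var(X) + (E[X])²:
E[V] = -0.5
Var(V) = (0 + 1)^2/12 = 0.083333333
E[V²] = 0.083333333 + (-0.5)² = 0.083333333 + 0.25 = 0.33333333

0.33333333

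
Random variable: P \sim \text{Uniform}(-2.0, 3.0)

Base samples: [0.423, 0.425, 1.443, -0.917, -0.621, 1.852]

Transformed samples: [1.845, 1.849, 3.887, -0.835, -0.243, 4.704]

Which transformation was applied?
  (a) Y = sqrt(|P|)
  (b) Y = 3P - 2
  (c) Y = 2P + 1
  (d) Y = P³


Checking option (c) Y = 2P + 1:
  P = 0.423 -> Y = 1.845 ✓
  P = 0.425 -> Y = 1.849 ✓
  P = 1.443 -> Y = 3.887 ✓
All samples match this transformation.

(c) 2P + 1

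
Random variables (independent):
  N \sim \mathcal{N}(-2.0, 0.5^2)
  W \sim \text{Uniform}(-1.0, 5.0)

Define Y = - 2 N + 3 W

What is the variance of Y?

For independent RVs: Var(aX + bY) = a²Var(X) + b²Var(Y)
Var(N) = 0.25
Var(W) = 3
Var(Y) = (-2)²*0.25 + 3²*3
= 4*0.25 + 9*3 = 28

28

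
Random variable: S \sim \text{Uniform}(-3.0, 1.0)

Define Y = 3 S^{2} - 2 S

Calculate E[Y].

E[Y] = 3*E[S²] - 2*E[S]
E[S] = -1
E[S²] = Var(S) + (E[S])² = 1.3333333 + 1 = 2.3333333
E[Y] = 3*2.3333333 - 2*(-1) = 9

9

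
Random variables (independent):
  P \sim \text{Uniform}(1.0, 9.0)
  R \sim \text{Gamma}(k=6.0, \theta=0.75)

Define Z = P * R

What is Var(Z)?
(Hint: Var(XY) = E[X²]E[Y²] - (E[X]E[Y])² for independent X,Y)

Var(XY) = E[X²]E[Y²] - (E[X]E[Y])²
E[P] = 5, Var(P) = 5.3333333
E[R] = 4.5, Var(R) = 3.375
E[P²] = 5.3333333 + 5² = 30.333333
E[R²] = 3.375 + 4.5² = 23.625
Var(Z) = 30.333333*23.625 - (5*4.5)²
= 716.625 - 506.25 = 210.375

210.375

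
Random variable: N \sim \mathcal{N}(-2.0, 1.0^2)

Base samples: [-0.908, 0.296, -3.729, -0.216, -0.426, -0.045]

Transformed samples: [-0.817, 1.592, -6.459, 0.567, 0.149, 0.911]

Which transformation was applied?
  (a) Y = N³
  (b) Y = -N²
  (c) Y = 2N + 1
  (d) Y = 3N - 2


Checking option (c) Y = 2N + 1:
  N = -0.908 -> Y = -0.817 ✓
  N = 0.296 -> Y = 1.592 ✓
  N = -3.729 -> Y = -6.459 ✓
All samples match this transformation.

(c) 2N + 1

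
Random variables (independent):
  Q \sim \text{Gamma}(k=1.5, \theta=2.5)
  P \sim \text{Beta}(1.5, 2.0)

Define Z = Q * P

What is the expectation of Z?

For independent RVs: E[XY] = E[X]*E[Y]
E[Q] = 3.75
E[P] = 0.42857143
E[Z] = 3.75 * 0.42857143 = 1.6071429

1.6071429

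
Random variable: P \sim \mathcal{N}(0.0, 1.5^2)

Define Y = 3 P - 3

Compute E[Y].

For Y = 3P - 3:
E[Y] = 3 * E[P] - 3
E[P] = 0.0 = 0
E[Y] = 3 * 0 - 3 = -3

-3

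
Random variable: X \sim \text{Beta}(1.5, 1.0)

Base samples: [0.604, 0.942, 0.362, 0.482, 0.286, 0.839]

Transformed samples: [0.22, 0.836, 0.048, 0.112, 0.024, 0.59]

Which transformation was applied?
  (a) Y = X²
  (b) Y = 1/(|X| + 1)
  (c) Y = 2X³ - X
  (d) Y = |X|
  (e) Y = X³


Checking option (e) Y = X³:
  X = 0.604 -> Y = 0.22 ✓
  X = 0.942 -> Y = 0.836 ✓
  X = 0.362 -> Y = 0.048 ✓
All samples match this transformation.

(e) X³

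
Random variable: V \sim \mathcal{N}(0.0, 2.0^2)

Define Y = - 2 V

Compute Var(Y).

For Y = aV + b: Var(Y) = a² * Var(V)
Var(V) = 2.0^2 = 4
Var(Y) = (-2)² * 4 = 4 * 4 = 16

16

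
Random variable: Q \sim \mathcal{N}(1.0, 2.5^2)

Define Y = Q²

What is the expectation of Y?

Using E[X²] = Var(X) + (E[X])²:
E[Q] = 1
Var(Q) = 2.5^2 = 6.25
E[Q²] = 6.25 + 1² = 6.25 + 1 = 7.25

7.25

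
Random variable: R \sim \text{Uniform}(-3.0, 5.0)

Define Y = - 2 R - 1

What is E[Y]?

For Y = -2R - 1:
E[Y] = -2 * E[R] - 1
E[R] = (-3 + 5)/2 = 1
E[Y] = -2 * 1 - 1 = -3

-3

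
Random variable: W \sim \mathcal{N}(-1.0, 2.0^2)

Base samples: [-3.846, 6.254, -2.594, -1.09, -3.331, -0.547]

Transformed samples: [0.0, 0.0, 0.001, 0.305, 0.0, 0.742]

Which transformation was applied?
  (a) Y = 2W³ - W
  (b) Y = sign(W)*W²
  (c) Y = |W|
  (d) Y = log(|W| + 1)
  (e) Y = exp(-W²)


Checking option (e) Y = exp(-W²):
  W = -3.846 -> Y = 0.0 ✓
  W = 6.254 -> Y = 0.0 ✓
  W = -2.594 -> Y = 0.001 ✓
All samples match this transformation.

(e) exp(-W²)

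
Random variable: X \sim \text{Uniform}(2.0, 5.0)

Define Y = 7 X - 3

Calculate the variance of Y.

For Y = aX + b: Var(Y) = a² * Var(X)
Var(X) = (5 - 2)^2/12 = 0.75
Var(Y) = 7² * 0.75 = 49 * 0.75 = 36.75

36.75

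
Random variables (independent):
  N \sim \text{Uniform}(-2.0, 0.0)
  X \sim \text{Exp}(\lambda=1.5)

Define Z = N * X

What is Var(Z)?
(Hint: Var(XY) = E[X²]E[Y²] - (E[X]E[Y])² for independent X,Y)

Var(XY) = E[X²]E[Y²] - (E[X]E[Y])²
E[N] = -1, Var(N) = 0.33333333
E[X] = 0.66666667, Var(X) = 0.44444444
E[N²] = 0.33333333 + (-1)² = 1.3333333
E[X²] = 0.44444444 + 0.66666667² = 0.88888889
Var(Z) = 1.3333333*0.88888889 - (-1*0.66666667)²
= 1.1851852 - 0.44444444 = 0.74074074

0.74074074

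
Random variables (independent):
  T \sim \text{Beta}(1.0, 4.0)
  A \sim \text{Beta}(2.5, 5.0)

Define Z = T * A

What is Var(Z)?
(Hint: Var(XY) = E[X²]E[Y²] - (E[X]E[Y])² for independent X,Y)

Var(XY) = E[X²]E[Y²] - (E[X]E[Y])²
E[T] = 0.2, Var(T) = 0.026666667
E[A] = 0.33333333, Var(A) = 0.026143791
E[T²] = 0.026666667 + 0.2² = 0.066666667
E[A²] = 0.026143791 + 0.33333333² = 0.1372549
Var(Z) = 0.066666667*0.1372549 - (0.2*0.33333333)²
= 0.0091503268 - 0.0044444444 = 0.0047058824

0.0047058824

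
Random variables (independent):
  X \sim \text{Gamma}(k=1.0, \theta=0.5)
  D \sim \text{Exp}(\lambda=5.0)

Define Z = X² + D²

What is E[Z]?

E[Z] = E[X²] + E[D²]
E[X²] = Var(X) + E[X]² = 0.25 + 0.25 = 0.5
E[D²] = Var(D) + E[D]² = 0.04 + 0.04 = 0.08
E[Z] = 0.5 + 0.08 = 0.58

0.58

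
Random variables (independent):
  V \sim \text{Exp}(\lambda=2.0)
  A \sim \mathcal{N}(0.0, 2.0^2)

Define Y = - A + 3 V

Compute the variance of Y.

For independent RVs: Var(aX + bY) = a²Var(X) + b²Var(Y)
Var(V) = 0.25
Var(A) = 4
Var(Y) = 3²*0.25 + (-1)²*4
= 9*0.25 + 1*4 = 6.25

6.25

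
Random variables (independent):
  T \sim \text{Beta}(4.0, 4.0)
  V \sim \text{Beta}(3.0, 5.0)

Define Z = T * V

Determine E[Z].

For independent RVs: E[XY] = E[X]*E[Y]
E[T] = 0.5
E[V] = 0.375
E[Z] = 0.5 * 0.375 = 0.1875

0.1875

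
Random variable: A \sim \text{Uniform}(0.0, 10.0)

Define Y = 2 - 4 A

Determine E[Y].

For Y = -4A + 2:
E[Y] = -4 * E[A] + 2
E[A] = (0 + 10)/2 = 5
E[Y] = -4 * 5 + 2 = -18

-18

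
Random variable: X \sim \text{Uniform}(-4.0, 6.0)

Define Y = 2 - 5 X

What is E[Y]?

For Y = -5X + 2:
E[Y] = -5 * E[X] + 2
E[X] = (-4 + 6)/2 = 1
E[Y] = -5 * 1 + 2 = -3

-3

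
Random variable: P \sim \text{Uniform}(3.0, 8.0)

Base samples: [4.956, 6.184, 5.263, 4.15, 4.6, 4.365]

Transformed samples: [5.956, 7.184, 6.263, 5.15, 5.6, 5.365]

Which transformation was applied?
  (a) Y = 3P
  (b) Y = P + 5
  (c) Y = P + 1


Checking option (c) Y = P + 1:
  P = 4.956 -> Y = 5.956 ✓
  P = 6.184 -> Y = 7.184 ✓
  P = 5.263 -> Y = 6.263 ✓
All samples match this transformation.

(c) P + 1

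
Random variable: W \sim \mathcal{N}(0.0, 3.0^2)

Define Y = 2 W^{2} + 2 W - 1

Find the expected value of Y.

E[Y] = 2*E[W²] + 2*E[W] - 1
E[W] = 0
E[W²] = Var(W) + (E[W])² = 9 + 0 = 9
E[Y] = 2*9 + 2*0 - 1 = 17

17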